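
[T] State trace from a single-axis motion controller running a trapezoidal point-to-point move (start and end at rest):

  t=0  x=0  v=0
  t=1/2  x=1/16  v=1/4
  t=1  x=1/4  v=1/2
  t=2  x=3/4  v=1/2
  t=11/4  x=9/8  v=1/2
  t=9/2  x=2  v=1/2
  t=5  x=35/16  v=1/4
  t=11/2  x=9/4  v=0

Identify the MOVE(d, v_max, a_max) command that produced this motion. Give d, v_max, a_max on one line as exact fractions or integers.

d=9/4 v_max=1/2 a_max=1/2

final state: t=11/2, x=9/4, v=0 → d = 9/4
a_max = (1/4−0)/(1/2−0) = 1/2
max v = 1/2 over t∈[1,9/2] → v_max = 1/2
check: 1/2·(1+7/2) = 9/4 ✓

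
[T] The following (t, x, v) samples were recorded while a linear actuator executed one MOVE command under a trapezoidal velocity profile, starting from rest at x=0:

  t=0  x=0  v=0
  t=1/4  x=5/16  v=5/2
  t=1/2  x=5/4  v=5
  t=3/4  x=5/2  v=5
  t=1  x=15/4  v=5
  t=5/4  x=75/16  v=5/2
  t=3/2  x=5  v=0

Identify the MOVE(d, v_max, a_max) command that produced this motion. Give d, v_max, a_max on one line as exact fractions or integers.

final state: t=3/2, x=5, v=0 → d = 5
a_max = (5/2−0)/(1/4−0) = 10
max v = 5 over t∈[1/2,1] → v_max = 5
check: 5·(1/2+1/2) = 5 ✓

d=5 v_max=5 a_max=10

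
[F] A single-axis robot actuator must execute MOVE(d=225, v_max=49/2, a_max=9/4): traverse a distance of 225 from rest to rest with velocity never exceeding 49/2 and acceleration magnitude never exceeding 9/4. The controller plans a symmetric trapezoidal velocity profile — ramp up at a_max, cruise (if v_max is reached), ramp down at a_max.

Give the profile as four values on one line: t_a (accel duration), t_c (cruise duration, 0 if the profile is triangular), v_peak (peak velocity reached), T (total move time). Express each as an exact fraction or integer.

t_a=10 t_c=0 v_peak=45/2 T=20

v_max²/a_max = (49/2)²/(9/4) = 2401/9
225 < 2401/9 so t_c = 0
v_peak = √(225·9/4) = √(2025/4) = 45/2
t_a = (45/2)/(9/4) = 10; t_c = 0
T = 2·10 = 20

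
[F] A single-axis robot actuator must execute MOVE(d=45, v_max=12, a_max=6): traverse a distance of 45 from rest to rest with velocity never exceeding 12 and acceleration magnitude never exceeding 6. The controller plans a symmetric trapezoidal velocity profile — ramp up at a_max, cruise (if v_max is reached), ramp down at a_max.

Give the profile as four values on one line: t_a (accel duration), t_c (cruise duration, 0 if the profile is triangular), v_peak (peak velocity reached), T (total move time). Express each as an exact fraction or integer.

t_a=2 t_c=7/4 v_peak=12 T=23/4

vₘ²/aₘ = 12²/6 = 24
45 ≥ 24 → trapezoidal
t_a = 12/6 = 2; v_peak = 12
d_cruise = 45 − 24 = 21; t_c = 21/12 = 7/4
T = 2·2 + 7/4 = 23/4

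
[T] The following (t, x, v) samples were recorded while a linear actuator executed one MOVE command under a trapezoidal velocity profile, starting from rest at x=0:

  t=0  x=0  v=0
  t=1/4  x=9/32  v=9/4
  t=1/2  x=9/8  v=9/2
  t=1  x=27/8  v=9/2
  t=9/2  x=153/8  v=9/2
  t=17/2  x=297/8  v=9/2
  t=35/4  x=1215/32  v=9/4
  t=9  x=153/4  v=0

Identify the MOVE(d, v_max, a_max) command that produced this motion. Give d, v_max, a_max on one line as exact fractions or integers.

final state: t=9, x=153/4, v=0 → d = 153/4
a_max = (9/4−0)/(1/4−0) = 9
max v = 9/2 over t∈[1/2,17/2] → v_max = 9/2
check: 9/2·(1/2+8) = 153/4 ✓

d=153/4 v_max=9/2 a_max=9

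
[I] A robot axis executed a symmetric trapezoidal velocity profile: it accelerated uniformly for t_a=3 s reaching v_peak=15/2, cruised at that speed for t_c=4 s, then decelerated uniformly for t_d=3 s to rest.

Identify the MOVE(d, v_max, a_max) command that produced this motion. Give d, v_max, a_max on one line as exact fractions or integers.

a_max = (15/2)/3 = 5/2
d_a = ½·15/2·3 = 45/4; d_c = 15/2·4 = 30
d = 2·45/4 + 30 = 105/2
t_c = 4 > 0 so v_max = 15/2

d=105/2 v_max=15/2 a_max=5/2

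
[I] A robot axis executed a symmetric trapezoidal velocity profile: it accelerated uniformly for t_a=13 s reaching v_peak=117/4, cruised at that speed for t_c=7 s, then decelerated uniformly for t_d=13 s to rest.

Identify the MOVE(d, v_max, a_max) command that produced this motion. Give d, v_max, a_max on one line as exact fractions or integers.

a_max = (117/4)/13 = 9/4
d_a = ½·117/4·13 = 1521/8; d_c = 117/4·7 = 819/4
d = 2·1521/8 + 819/4 = 585
t_c = 7 > 0 → v_max = v_peak = 117/4

d=585 v_max=117/4 a_max=9/4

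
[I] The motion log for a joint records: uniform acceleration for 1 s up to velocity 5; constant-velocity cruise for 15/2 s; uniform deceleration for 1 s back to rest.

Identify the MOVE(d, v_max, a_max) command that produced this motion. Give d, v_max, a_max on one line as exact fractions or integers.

d=85/2 v_max=5 a_max=5

a_max = 5/1 = 5
d_a = ½·5·1 = 5/2; d_c = 5·15/2 = 75/2
d = 2·5/2 + 75/2 = 85/2
t_c = 15/2 > 0 so v_max = 5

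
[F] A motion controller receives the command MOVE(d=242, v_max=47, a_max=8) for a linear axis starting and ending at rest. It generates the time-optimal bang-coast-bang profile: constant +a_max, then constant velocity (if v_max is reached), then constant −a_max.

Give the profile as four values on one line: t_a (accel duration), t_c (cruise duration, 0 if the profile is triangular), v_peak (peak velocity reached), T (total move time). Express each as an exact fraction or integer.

vₘ²/aₘ = 47²/8 = 2209/8
242 < 2209/8 so t_c = 0
v_peak = √(242·8) = √1936 = 44
t_a = 44/8 = 11/2; t_c = 0
T = 2·11/2 = 11

t_a=11/2 t_c=0 v_peak=44 T=11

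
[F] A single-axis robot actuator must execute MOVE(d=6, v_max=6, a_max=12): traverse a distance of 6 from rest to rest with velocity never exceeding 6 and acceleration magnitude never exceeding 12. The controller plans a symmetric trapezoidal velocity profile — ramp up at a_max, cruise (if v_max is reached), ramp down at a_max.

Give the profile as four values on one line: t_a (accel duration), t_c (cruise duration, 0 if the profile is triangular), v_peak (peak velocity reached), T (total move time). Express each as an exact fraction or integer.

v_max²/a_max = 6²/12 = 3
6 ≥ 3 so v_max reached
t_a = 6/12 = 1/2; v_peak = 6
d_cruise = 6 − 3 = 3; t_c = 3/6 = 1/2
T = 2·1/2 + 1/2 = 3/2

t_a=1/2 t_c=1/2 v_peak=6 T=3/2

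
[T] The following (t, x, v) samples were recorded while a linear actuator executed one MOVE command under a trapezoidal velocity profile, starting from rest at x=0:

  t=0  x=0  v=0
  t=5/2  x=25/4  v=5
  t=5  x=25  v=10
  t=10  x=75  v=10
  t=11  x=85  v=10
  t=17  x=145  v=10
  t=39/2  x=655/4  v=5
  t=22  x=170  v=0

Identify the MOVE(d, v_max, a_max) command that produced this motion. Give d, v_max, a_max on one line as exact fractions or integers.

d=170 v_max=10 a_max=2

final state: t=22, x=170, v=0 → d = 170
a_max = (5−0)/(5/2−0) = 2
max v = 10 over t∈[5,17] → v_max = 10
check: 10·(5+12) = 170 ✓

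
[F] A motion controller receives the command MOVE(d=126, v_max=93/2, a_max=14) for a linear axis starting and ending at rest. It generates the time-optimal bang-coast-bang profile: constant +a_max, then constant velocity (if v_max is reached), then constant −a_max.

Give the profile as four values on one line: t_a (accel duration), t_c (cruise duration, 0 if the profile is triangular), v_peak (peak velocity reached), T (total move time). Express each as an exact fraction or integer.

vₘ²/aₘ = (93/2)²/14 = 8649/56
126 < 8649/56 ⇒ no cruise
v_peak = √(126·14) = √1764 = 42
t_a = 42/14 = 3; t_c = 0
T = 2·3 = 6

t_a=3 t_c=0 v_peak=42 T=6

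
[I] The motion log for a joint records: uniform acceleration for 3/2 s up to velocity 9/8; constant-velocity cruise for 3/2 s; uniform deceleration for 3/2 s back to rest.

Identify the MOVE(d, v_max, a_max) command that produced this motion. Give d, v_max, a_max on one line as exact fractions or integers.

d=27/8 v_max=9/8 a_max=3/4

a_max = (9/8)/(3/2) = 3/4
d_a = ½·9/8·3/2 = 27/32; d_c = 9/8·3/2 = 27/16
d = 2·27/32 + 27/16 = 27/8
t_c = 3/2 > 0 so v_max = 9/8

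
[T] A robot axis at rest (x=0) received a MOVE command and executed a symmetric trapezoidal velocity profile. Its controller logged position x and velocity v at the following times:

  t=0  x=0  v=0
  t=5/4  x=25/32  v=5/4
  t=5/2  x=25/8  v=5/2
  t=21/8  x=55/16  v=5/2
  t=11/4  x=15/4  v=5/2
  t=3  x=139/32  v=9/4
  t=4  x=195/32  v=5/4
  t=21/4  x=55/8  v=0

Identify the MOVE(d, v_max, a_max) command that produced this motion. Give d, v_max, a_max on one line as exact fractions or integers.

d=55/8 v_max=5/2 a_max=1

final state: t=21/4, x=55/8, v=0 → d = 55/8
a_max = (5/4−0)/(5/4−0) = 1
max v = 5/2 over t∈[5/2,11/4] → v_max = 5/2
check: 5/2·(5/2+1/4) = 55/8 ✓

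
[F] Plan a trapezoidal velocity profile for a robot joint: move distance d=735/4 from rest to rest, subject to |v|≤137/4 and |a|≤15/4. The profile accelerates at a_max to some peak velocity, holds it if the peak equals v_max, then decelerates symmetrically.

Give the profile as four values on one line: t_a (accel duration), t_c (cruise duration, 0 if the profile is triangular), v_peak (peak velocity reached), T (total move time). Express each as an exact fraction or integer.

t_a=7 t_c=0 v_peak=105/4 T=14

(v_max)²/a_max = (137/4)²/(15/4) = 18769/60
735/4 < 18769/60 ⇒ no cruise
v_peak = √(735/4·15/4) = √(11025/16) = 105/4
t_a = (105/4)/(15/4) = 7; t_c = 0
T = 2·7 = 14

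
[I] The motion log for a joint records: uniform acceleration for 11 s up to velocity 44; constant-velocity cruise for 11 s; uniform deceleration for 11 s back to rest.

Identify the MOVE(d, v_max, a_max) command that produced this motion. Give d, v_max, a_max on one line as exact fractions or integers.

a_max = 44/11 = 4
d_a = ½·44·11 = 242; d_c = 44·11 = 484
d = 2·242 + 484 = 968
t_c = 11 > 0 ⇒ limit active, v_max = 44

d=968 v_max=44 a_max=4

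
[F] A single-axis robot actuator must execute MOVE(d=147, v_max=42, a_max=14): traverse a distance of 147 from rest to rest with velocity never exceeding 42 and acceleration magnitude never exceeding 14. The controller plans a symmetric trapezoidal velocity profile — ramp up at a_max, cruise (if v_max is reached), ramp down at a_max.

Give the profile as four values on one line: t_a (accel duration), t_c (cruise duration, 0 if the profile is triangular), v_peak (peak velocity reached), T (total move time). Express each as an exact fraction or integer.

t_a=3 t_c=1/2 v_peak=42 T=13/2

vₘ²/aₘ = 42²/14 = 126
147 ≥ 126 → trapezoidal
t_a = 42/14 = 3; v_peak = 42
d_cruise = 147 − 126 = 21; t_c = 21/42 = 1/2
T = 2·3 + 1/2 = 13/2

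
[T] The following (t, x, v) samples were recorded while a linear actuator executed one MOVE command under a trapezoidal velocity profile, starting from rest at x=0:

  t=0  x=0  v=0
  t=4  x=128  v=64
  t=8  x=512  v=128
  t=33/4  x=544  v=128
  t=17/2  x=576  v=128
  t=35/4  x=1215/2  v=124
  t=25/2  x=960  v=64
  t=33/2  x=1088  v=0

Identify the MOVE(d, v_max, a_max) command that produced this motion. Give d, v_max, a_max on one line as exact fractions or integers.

final state: t=33/2, x=1088, v=0 → d = 1088
a_max = (64−0)/(4−0) = 16
max v = 128 over t∈[8,17/2] → v_max = 128
check: 128·(8+1/2) = 1088 ✓

d=1088 v_max=128 a_max=16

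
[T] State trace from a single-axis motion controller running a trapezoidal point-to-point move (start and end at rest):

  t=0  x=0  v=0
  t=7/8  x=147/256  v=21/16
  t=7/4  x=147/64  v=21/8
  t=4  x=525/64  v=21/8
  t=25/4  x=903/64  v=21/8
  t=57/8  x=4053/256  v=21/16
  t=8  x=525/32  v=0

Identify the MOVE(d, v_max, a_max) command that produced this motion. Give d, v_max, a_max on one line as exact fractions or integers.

final state: t=8, x=525/32, v=0 → d = 525/32
a_max = (21/16−0)/(7/8−0) = 3/2
max v = 21/8 over t∈[7/4,25/4] → v_max = 21/8
check: 21/8·(7/4+9/2) = 525/32 ✓

d=525/32 v_max=21/8 a_max=3/2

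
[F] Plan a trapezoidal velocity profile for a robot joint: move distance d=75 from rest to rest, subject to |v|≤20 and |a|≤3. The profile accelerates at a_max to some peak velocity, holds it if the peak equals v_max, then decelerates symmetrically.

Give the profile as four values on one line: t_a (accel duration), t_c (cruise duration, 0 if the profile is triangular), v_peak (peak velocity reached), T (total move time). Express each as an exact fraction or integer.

t_a=5 t_c=0 v_peak=15 T=10

vₘ²/aₘ = 20²/3 = 400/3
75 < 400/3 ⇒ no cruise
v_peak = √(75·3) = √225 = 15
t_a = 15/3 = 5; t_c = 0
T = 2·5 = 10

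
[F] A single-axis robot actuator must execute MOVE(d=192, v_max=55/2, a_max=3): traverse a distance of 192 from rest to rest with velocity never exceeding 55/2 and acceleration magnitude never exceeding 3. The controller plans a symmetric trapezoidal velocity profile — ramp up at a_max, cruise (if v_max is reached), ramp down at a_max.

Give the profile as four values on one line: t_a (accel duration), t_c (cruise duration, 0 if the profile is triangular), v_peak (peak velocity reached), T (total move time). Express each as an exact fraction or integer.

vₘ²/aₘ = (55/2)²/3 = 3025/12
192 < 3025/12 so t_c = 0
v_peak = √(192·3) = √576 = 24
t_a = 24/3 = 8; t_c = 0
T = 2·8 = 16

t_a=8 t_c=0 v_peak=24 T=16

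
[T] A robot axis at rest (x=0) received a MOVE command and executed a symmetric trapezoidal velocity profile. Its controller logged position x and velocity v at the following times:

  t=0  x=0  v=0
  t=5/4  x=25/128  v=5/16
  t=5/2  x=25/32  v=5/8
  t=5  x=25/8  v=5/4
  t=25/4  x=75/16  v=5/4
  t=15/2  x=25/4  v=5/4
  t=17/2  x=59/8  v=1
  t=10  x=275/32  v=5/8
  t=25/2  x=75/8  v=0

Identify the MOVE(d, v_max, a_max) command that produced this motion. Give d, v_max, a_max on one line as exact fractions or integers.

final state: t=25/2, x=75/8, v=0 → d = 75/8
a_max = (5/16−0)/(5/4−0) = 1/4
max v = 5/4 over t∈[5,15/2] → v_max = 5/4
check: 5/4·(5+5/2) = 75/8 ✓

d=75/8 v_max=5/4 a_max=1/4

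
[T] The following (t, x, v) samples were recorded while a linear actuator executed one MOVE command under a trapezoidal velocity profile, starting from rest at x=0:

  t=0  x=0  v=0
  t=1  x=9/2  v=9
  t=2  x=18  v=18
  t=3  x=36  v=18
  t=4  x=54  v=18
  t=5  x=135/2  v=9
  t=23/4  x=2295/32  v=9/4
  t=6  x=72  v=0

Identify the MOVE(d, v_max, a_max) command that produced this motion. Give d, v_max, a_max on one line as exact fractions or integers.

final state: t=6, x=72, v=0 → d = 72
a_max = (9−0)/(1−0) = 9
max v = 18 over t∈[2,4] → v_max = 18
check: 18·(2+2) = 72 ✓

d=72 v_max=18 a_max=9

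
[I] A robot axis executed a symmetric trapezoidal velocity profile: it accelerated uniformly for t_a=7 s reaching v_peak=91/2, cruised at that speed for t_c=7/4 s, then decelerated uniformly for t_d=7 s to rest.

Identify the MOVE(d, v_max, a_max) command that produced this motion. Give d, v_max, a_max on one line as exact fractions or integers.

a_max = (91/2)/7 = 13/2
d_a = ½·91/2·7 = 637/4; d_c = 91/2·7/4 = 637/8
d = 2·637/4 + 637/8 = 3185/8
t_c = 7/4 > 0 so v_max = 91/2

d=3185/8 v_max=91/2 a_max=13/2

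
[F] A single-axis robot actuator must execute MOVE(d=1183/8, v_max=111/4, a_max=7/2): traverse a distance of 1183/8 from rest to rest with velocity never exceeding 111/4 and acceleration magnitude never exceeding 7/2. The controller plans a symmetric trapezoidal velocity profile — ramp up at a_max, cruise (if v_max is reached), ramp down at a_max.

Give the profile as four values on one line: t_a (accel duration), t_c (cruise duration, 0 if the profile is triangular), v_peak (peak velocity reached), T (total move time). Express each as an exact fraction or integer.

t_a=13/2 t_c=0 v_peak=91/4 T=13

vₘ²/aₘ = (111/4)²/(7/2) = 12321/56
1183/8 < 12321/56 so t_c = 0
v_peak = √(1183/8·7/2) = √(8281/16) = 91/4
t_a = (91/4)/(7/2) = 13/2; t_c = 0
T = 2·13/2 = 13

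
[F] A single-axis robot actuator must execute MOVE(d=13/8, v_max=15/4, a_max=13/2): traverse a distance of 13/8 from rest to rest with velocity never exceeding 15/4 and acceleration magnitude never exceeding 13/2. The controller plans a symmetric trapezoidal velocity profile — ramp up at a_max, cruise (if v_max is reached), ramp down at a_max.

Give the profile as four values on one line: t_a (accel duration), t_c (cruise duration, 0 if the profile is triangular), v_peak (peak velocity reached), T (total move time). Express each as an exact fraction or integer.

v_max²/a_max = (15/4)²/(13/2) = 225/104
13/8 < 225/104 ⇒ no cruise
v_peak = √(13/8·13/2) = √(169/16) = 13/4
t_a = (13/4)/(13/2) = 1/2; t_c = 0
T = 2·1/2 = 1

t_a=1/2 t_c=0 v_peak=13/4 T=1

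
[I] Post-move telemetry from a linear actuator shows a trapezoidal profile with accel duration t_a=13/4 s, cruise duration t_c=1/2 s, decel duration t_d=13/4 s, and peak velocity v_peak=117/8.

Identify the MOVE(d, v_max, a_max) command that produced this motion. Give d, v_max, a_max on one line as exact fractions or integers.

d=1755/32 v_max=117/8 a_max=9/2

a_max = (117/8)/(13/4) = 9/2
d_a = ½·117/8·13/4 = 1521/64; d_c = 117/8·1/2 = 117/16
d = 2·1521/64 + 117/16 = 1755/32
t_c = 1/2 > 0 so v_max = 117/8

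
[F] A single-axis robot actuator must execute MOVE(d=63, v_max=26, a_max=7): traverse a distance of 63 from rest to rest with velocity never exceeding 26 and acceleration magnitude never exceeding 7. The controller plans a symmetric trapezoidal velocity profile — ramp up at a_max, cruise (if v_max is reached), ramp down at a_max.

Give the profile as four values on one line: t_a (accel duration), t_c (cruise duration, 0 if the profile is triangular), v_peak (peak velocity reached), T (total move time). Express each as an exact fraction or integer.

t_a=3 t_c=0 v_peak=21 T=6

vₘ²/aₘ = 26²/7 = 676/7
63 < 676/7 ⇒ no cruise
v_peak = √(63·7) = √441 = 21
t_a = 21/7 = 3; t_c = 0
T = 2·3 = 6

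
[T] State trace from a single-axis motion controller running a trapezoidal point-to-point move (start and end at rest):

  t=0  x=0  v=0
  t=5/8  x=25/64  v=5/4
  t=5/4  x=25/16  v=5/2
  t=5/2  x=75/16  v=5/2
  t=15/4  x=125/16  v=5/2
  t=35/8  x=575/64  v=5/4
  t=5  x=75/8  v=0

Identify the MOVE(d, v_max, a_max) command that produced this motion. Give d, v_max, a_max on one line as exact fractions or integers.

final state: t=5, x=75/8, v=0 → d = 75/8
a_max = (5/4−0)/(5/8−0) = 2
max v = 5/2 over t∈[5/4,15/4] → v_max = 5/2
check: 5/2·(5/4+5/2) = 75/8 ✓

d=75/8 v_max=5/2 a_max=2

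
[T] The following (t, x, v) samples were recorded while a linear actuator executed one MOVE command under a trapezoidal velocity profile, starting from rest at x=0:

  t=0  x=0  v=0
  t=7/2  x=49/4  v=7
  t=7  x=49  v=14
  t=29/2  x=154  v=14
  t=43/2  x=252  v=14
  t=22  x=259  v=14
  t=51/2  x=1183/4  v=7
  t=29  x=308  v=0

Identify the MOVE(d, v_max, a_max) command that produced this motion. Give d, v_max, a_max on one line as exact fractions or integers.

final state: t=29, x=308, v=0 → d = 308
a_max = (7−0)/(7/2−0) = 2
max v = 14 over t∈[7,22] → v_max = 14
check: 14·(7+15) = 308 ✓

d=308 v_max=14 a_max=2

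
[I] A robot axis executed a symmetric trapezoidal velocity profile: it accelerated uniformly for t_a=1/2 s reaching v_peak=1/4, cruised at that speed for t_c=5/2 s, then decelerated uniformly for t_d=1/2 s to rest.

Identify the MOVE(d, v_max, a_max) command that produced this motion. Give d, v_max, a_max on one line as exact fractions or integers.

a_max = (1/4)/(1/2) = 1/2
d_a = ½·1/4·1/2 = 1/16; d_c = 1/4·5/2 = 5/8
d = 2·1/16 + 5/8 = 3/4
t_c = 5/2 > 0 ⇒ limit active, v_max = 1/4

d=3/4 v_max=1/4 a_max=1/2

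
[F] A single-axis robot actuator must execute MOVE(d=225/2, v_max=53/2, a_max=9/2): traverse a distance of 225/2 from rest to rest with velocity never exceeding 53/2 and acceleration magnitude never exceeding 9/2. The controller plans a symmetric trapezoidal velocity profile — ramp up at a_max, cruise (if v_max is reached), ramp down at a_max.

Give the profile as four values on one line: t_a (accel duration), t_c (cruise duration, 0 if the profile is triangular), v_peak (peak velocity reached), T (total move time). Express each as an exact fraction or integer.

v_max²/a_max = (53/2)²/(9/2) = 2809/18
225/2 < 2809/18 ⇒ no cruise
v_peak = √(225/2·9/2) = √(2025/4) = 45/2
t_a = (45/2)/(9/2) = 5; t_c = 0
T = 2·5 = 10

t_a=5 t_c=0 v_peak=45/2 T=10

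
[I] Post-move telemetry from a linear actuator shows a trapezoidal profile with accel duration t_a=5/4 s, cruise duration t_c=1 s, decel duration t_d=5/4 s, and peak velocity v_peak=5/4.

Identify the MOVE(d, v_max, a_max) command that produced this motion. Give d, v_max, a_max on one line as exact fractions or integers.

d=45/16 v_max=5/4 a_max=1

a_max = (5/4)/(5/4) = 1
d_a = ½·5/4·5/4 = 25/32; d_c = 5/4·1 = 5/4
d = 2·25/32 + 5/4 = 45/16
t_c = 1 > 0 → v_max = v_peak = 5/4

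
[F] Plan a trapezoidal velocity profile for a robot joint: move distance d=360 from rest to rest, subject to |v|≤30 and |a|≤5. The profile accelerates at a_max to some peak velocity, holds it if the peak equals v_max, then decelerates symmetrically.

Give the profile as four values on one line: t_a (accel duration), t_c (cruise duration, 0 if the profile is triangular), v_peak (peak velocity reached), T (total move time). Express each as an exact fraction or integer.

t_a=6 t_c=6 v_peak=30 T=18

v_max²/a_max = 30²/5 = 180
360 ≥ 180 → trapezoidal
t_a = 30/5 = 6; v_peak = 30
d_cruise = 360 − 180 = 180; t_c = 180/30 = 6
T = 2·6 + 6 = 18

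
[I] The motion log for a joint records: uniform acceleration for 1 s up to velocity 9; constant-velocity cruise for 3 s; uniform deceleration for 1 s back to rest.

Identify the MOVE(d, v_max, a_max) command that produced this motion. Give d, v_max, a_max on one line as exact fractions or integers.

d=36 v_max=9 a_max=9

a_max = 9/1 = 9
d_a = ½·9·1 = 9/2; d_c = 9·3 = 27
d = 2·9/2 + 27 = 36
t_c = 3 > 0 so v_max = 9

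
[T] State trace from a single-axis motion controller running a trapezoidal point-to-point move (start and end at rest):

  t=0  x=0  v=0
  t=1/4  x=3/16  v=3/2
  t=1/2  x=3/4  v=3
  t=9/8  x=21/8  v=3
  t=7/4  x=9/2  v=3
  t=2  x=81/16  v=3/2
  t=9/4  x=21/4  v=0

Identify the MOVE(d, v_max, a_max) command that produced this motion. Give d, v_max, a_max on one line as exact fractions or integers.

d=21/4 v_max=3 a_max=6

final state: t=9/4, x=21/4, v=0 → d = 21/4
a_max = (3/2−0)/(1/4−0) = 6
max v = 3 over t∈[1/2,7/4] → v_max = 3
check: 3·(1/2+5/4) = 21/4 ✓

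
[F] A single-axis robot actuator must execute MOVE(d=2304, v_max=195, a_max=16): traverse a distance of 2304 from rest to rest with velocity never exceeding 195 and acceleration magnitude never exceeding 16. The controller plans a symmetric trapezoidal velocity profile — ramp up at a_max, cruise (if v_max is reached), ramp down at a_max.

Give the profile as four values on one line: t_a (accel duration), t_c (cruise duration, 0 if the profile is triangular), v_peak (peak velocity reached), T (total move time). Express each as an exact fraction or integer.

t_a=12 t_c=0 v_peak=192 T=24

vₘ²/aₘ = 195²/16 = 38025/16
2304 < 38025/16 → triangular
v_peak = √(2304·16) = √36864 = 192
t_a = 192/16 = 12; t_c = 0
T = 2·12 = 24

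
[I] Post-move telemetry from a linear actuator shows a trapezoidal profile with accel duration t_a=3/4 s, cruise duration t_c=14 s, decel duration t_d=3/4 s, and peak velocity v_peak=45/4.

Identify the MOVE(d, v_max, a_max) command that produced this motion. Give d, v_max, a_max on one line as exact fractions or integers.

a_max = (45/4)/(3/4) = 15
d_a = ½·45/4·3/4 = 135/32; d_c = 45/4·14 = 315/2
d = 2·135/32 + 315/2 = 2655/16
t_c = 14 > 0 ⇒ limit active, v_max = 45/4

d=2655/16 v_max=45/4 a_max=15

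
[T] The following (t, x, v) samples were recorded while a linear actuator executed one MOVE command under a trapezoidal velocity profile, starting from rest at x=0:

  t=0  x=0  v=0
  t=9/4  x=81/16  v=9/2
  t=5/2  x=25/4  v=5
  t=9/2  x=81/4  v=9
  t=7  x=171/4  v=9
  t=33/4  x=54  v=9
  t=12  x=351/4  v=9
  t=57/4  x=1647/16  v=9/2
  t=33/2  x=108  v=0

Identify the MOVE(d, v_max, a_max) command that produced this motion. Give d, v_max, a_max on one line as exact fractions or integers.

final state: t=33/2, x=108, v=0 → d = 108
a_max = (9/2−0)/(9/4−0) = 2
max v = 9 over t∈[9/2,12] → v_max = 9
check: 9·(9/2+15/2) = 108 ✓

d=108 v_max=9 a_max=2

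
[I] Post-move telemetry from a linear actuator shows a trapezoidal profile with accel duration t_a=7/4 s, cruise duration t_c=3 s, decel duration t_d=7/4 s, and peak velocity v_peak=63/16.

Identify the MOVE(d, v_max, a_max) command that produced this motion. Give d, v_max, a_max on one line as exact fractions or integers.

a_max = (63/16)/(7/4) = 9/4
d_a = ½·63/16·7/4 = 441/128; d_c = 63/16·3 = 189/16
d = 2·441/128 + 189/16 = 1197/64
t_c = 3 > 0 ⇒ limit active, v_max = 63/16

d=1197/64 v_max=63/16 a_max=9/4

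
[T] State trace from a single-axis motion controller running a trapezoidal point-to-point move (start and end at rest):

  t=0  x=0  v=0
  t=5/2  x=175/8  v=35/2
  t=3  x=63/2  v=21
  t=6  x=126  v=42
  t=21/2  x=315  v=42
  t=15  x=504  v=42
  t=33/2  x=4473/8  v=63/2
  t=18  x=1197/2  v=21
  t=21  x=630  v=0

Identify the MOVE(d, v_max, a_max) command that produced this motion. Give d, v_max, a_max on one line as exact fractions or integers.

d=630 v_max=42 a_max=7

final state: t=21, x=630, v=0 → d = 630
a_max = (35/2−0)/(5/2−0) = 7
max v = 42 over t∈[6,15] → v_max = 42
check: 42·(6+9) = 630 ✓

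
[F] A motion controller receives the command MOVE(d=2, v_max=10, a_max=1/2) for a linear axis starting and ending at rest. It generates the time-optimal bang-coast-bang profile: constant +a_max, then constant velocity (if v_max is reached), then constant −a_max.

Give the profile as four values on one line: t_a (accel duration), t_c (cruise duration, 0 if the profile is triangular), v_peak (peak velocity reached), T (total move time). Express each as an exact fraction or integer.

t_a=2 t_c=0 v_peak=1 T=4

vₘ²/aₘ = 10²/(1/2) = 200
2 < 200 ⇒ no cruise
v_peak = √(2·1/2) = √1 = 1
t_a = 1/(1/2) = 2; t_c = 0
T = 2·2 = 4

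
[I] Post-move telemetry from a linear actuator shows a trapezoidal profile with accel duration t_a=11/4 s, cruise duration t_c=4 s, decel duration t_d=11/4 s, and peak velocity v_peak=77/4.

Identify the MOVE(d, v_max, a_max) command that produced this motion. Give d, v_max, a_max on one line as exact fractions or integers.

a_max = (77/4)/(11/4) = 7
d_a = ½·77/4·11/4 = 847/32; d_c = 77/4·4 = 77
d = 2·847/32 + 77 = 2079/16
t_c = 4 > 0 ⇒ limit active, v_max = 77/4

d=2079/16 v_max=77/4 a_max=7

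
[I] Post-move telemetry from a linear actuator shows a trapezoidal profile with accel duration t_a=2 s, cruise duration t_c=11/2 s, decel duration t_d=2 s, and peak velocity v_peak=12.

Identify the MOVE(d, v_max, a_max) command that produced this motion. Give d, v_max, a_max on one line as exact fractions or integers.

a_max = 12/2 = 6
d_a = ½·12·2 = 12; d_c = 12·11/2 = 66
d = 2·12 + 66 = 90
t_c = 11/2 > 0 → v_max = v_peak = 12

d=90 v_max=12 a_max=6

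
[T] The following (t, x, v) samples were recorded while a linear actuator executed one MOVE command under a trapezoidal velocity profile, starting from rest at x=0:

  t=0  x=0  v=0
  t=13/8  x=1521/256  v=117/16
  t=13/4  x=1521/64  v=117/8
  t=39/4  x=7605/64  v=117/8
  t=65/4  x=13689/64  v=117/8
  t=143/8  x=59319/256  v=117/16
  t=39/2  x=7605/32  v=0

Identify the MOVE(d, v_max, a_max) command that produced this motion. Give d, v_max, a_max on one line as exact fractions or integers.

d=7605/32 v_max=117/8 a_max=9/2

final state: t=39/2, x=7605/32, v=0 → d = 7605/32
a_max = (117/16−0)/(13/8−0) = 9/2
max v = 117/8 over t∈[13/4,65/4] → v_max = 117/8
check: 117/8·(13/4+13) = 7605/32 ✓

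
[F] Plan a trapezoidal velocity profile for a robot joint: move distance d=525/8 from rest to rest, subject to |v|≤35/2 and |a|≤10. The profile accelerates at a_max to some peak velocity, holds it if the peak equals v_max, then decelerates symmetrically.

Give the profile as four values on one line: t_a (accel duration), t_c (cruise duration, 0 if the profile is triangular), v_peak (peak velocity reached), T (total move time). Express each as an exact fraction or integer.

t_a=7/4 t_c=2 v_peak=35/2 T=11/2

v_max²/a_max = (35/2)²/10 = 245/8
525/8 ≥ 245/8 so v_max reached
t_a = (35/2)/10 = 7/4; v_peak = 35/2
d_cruise = 525/8 − 245/8 = 35; t_c = 35/(35/2) = 2
T = 2·7/4 + 2 = 11/2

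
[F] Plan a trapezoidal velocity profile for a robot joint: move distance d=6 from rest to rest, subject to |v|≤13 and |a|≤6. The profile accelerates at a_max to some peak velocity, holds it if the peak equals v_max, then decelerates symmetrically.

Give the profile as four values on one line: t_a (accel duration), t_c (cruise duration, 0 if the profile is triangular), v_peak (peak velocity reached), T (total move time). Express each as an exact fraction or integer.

t_a=1 t_c=0 v_peak=6 T=2

(v_max)²/a_max = 13²/6 = 169/6
6 < 169/6 so t_c = 0
v_peak = √(6·6) = √36 = 6
t_a = 6/6 = 1; t_c = 0
T = 2·1 = 2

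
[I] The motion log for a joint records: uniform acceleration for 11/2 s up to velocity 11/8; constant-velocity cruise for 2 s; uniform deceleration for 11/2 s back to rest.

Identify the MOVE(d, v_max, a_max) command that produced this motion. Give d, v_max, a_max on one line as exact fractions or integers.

d=165/16 v_max=11/8 a_max=1/4

a_max = (11/8)/(11/2) = 1/4
d_a = ½·11/8·11/2 = 121/32; d_c = 11/8·2 = 11/4
d = 2·121/32 + 11/4 = 165/16
t_c = 2 > 0 ⇒ limit active, v_max = 11/8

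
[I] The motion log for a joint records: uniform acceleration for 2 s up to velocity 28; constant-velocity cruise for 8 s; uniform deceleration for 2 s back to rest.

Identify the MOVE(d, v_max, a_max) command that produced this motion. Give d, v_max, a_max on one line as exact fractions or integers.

d=280 v_max=28 a_max=14

a_max = 28/2 = 14
d_a = ½·28·2 = 28; d_c = 28·8 = 224
d = 2·28 + 224 = 280
t_c = 8 > 0 → v_max = v_peak = 28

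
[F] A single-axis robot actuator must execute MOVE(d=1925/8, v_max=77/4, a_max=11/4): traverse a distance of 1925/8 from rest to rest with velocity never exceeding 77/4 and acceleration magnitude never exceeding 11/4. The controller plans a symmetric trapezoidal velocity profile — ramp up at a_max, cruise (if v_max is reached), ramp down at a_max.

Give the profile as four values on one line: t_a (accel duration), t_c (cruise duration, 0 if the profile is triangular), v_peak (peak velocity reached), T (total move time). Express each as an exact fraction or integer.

t_a=7 t_c=11/2 v_peak=77/4 T=39/2

vₘ²/aₘ = (77/4)²/(11/4) = 539/4
1925/8 ≥ 539/4 → trapezoidal
t_a = (77/4)/(11/4) = 7; v_peak = 77/4
d_cruise = 1925/8 − 539/4 = 847/8; t_c = (847/8)/(77/4) = 11/2
T = 2·7 + 11/2 = 39/2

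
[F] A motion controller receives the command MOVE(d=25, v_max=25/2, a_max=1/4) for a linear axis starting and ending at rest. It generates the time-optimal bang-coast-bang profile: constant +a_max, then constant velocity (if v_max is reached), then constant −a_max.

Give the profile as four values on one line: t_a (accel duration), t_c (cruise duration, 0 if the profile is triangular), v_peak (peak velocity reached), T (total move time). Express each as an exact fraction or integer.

t_a=10 t_c=0 v_peak=5/2 T=20

vₘ²/aₘ = (25/2)²/(1/4) = 625
25 < 625 → triangular
v_peak = √(25·1/4) = √(25/4) = 5/2
t_a = (5/2)/(1/4) = 10; t_c = 0
T = 2·10 = 20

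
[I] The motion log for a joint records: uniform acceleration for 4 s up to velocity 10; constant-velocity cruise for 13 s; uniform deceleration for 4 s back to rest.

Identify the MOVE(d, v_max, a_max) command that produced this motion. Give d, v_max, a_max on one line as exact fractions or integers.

a_max = 10/4 = 5/2
d_a = ½·10·4 = 20; d_c = 10·13 = 130
d = 2·20 + 130 = 170
t_c = 13 > 0 so v_max = 10

d=170 v_max=10 a_max=5/2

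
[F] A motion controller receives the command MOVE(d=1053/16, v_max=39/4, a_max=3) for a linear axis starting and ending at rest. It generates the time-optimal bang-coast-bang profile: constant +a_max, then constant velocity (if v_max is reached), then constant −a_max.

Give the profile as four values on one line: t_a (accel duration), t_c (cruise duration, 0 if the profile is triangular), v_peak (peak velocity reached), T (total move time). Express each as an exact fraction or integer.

(v_max)²/a_max = (39/4)²/3 = 507/16
1053/16 ≥ 507/16 ⇒ cruise phase
t_a = (39/4)/3 = 13/4; v_peak = 39/4
d_cruise = 1053/16 − 507/16 = 273/8; t_c = (273/8)/(39/4) = 7/2
T = 2·13/4 + 7/2 = 10

t_a=13/4 t_c=7/2 v_peak=39/4 T=10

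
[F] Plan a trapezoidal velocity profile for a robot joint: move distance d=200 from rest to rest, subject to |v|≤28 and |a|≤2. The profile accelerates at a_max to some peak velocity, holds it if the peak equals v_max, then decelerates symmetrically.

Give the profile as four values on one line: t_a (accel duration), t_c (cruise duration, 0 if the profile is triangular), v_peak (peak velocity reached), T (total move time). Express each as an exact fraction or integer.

vₘ²/aₘ = 28²/2 = 392
200 < 392 → triangular
v_peak = √(200·2) = √400 = 20
t_a = 20/2 = 10; t_c = 0
T = 2·10 = 20

t_a=10 t_c=0 v_peak=20 T=20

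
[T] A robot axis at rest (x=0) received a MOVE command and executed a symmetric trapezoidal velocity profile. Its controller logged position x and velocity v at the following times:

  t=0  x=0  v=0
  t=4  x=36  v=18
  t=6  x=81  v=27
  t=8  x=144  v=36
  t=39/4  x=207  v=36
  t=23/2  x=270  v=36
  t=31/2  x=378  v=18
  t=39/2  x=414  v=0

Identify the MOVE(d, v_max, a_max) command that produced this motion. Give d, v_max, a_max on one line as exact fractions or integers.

d=414 v_max=36 a_max=9/2

final state: t=39/2, x=414, v=0 → d = 414
a_max = (18−0)/(4−0) = 9/2
max v = 36 over t∈[8,23/2] → v_max = 36
check: 36·(8+7/2) = 414 ✓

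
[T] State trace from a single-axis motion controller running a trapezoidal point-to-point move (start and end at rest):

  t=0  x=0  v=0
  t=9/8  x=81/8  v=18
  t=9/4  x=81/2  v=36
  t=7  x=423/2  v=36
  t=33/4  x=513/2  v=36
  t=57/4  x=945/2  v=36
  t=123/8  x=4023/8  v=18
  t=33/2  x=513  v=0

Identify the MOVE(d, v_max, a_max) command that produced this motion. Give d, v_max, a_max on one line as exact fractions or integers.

d=513 v_max=36 a_max=16

final state: t=33/2, x=513, v=0 → d = 513
a_max = (18−0)/(9/8−0) = 16
max v = 36 over t∈[9/4,57/4] → v_max = 36
check: 36·(9/4+12) = 513 ✓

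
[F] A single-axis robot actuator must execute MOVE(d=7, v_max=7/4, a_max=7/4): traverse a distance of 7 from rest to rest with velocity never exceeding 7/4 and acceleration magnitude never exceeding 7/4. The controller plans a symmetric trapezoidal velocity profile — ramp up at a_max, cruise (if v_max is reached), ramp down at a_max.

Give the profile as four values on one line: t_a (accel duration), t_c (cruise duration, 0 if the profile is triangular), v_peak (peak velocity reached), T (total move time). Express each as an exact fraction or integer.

t_a=1 t_c=3 v_peak=7/4 T=5

vₘ²/aₘ = (7/4)²/(7/4) = 7/4
7 ≥ 7/4 ⇒ cruise phase
t_a = (7/4)/(7/4) = 1; v_peak = 7/4
d_cruise = 7 − 7/4 = 21/4; t_c = (21/4)/(7/4) = 3
T = 2·1 + 3 = 5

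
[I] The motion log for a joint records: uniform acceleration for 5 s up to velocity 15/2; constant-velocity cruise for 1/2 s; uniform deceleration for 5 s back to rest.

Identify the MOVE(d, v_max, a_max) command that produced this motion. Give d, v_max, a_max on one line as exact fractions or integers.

a_max = (15/2)/5 = 3/2
d_a = ½·15/2·5 = 75/4; d_c = 15/2·1/2 = 15/4
d = 2·75/4 + 15/4 = 165/4
t_c = 1/2 > 0 → v_max = v_peak = 15/2

d=165/4 v_max=15/2 a_max=3/2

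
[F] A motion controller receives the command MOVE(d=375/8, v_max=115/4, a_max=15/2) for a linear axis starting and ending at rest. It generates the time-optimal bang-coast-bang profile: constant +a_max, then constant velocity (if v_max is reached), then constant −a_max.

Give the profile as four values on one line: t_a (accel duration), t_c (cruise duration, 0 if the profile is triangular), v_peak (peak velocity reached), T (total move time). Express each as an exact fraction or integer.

vₘ²/aₘ = (115/4)²/(15/2) = 2645/24
375/8 < 2645/24 ⇒ no cruise
v_peak = √(375/8·15/2) = √(5625/16) = 75/4
t_a = (75/4)/(15/2) = 5/2; t_c = 0
T = 2·5/2 = 5

t_a=5/2 t_c=0 v_peak=75/4 T=5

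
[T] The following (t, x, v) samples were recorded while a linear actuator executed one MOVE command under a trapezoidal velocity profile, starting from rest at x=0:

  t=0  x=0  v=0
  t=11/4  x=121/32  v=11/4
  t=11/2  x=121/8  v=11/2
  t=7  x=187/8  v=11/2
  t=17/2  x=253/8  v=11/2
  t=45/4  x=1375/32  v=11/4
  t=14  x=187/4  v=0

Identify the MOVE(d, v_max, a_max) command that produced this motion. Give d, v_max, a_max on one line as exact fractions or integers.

final state: t=14, x=187/4, v=0 → d = 187/4
a_max = (11/4−0)/(11/4−0) = 1
max v = 11/2 over t∈[11/2,17/2] → v_max = 11/2
check: 11/2·(11/2+3) = 187/4 ✓

d=187/4 v_max=11/2 a_max=1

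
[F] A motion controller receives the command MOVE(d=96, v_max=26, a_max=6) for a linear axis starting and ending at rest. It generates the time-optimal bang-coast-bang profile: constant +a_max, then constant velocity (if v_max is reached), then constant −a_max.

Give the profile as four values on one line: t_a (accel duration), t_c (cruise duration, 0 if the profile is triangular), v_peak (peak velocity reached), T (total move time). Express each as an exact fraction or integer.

vₘ²/aₘ = 26²/6 = 338/3
96 < 338/3 ⇒ no cruise
v_peak = √(96·6) = √576 = 24
t_a = 24/6 = 4; t_c = 0
T = 2·4 = 8

t_a=4 t_c=0 v_peak=24 T=8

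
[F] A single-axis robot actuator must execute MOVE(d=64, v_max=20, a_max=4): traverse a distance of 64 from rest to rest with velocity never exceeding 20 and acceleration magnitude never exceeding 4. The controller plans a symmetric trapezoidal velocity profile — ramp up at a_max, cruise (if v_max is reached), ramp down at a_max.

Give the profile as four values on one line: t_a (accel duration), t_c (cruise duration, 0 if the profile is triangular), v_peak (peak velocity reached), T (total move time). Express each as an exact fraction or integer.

t_a=4 t_c=0 v_peak=16 T=8

vₘ²/aₘ = 20²/4 = 100
64 < 100 ⇒ no cruise
v_peak = √(64·4) = √256 = 16
t_a = 16/4 = 4; t_c = 0
T = 2·4 = 8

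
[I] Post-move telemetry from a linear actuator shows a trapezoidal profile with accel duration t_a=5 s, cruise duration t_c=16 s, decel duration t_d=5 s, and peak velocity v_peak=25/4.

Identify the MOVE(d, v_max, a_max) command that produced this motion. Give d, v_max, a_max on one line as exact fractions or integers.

d=525/4 v_max=25/4 a_max=5/4

a_max = (25/4)/5 = 5/4
d_a = ½·25/4·5 = 125/8; d_c = 25/4·16 = 100
d = 2·125/8 + 100 = 525/4
t_c = 16 > 0 so v_max = 25/4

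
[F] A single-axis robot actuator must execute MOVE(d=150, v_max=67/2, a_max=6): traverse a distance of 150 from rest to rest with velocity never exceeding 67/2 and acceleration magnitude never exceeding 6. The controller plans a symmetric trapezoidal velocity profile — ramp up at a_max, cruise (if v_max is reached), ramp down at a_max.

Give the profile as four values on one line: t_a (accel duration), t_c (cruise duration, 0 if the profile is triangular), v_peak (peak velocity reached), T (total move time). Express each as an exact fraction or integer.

t_a=5 t_c=0 v_peak=30 T=10

v_max²/a_max = (67/2)²/6 = 4489/24
150 < 4489/24 ⇒ no cruise
v_peak = √(150·6) = √900 = 30
t_a = 30/6 = 5; t_c = 0
T = 2·5 = 10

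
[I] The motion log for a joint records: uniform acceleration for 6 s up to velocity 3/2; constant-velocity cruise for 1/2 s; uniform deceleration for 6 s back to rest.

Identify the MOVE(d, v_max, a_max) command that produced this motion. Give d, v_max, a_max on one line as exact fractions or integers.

d=39/4 v_max=3/2 a_max=1/4

a_max = (3/2)/6 = 1/4
d_a = ½·3/2·6 = 9/2; d_c = 3/2·1/2 = 3/4
d = 2·9/2 + 3/4 = 39/4
t_c = 1/2 > 0 → v_max = v_peak = 3/2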